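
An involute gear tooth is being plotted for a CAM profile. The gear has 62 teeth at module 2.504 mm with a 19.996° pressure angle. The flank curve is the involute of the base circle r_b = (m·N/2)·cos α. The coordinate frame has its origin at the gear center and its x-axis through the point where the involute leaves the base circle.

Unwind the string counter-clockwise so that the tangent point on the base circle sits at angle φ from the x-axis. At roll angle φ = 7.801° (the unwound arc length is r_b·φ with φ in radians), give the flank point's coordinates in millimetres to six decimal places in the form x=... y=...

pitch radius r_p = m·N/2 = 2.504·62/2 = 77.624000
base radius r_b = r_p·cos α = 77.624000·cos 19.996° = 72.944553
roll angle φ = 7.801° = 0.13615313 rad
x = r_b·(cos φ + φ·sin φ) = 72.944553·(0.99074547 + 0.13615313·0.13573286) = 73.617534
y = r_b·(sin φ − φ·cos φ) = 72.944553·(0.13573286 − 0.13615313·0.99074547) = 0.061256

x=73.617534 y=0.061256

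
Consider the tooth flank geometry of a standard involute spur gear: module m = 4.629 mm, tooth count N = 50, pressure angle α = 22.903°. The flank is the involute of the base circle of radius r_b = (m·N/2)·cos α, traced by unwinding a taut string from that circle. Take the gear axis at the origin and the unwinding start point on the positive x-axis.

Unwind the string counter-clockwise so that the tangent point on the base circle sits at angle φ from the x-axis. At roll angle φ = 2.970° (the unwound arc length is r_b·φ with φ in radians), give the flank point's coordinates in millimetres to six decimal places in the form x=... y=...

x=106.744946 y=0.004948

pitch radius r_p = m·N/2 = 4.629·50/2 = 115.725000
base radius r_b = r_p·cos α = 115.725000·cos 22.903° = 106.601823
roll angle φ = 2.970° = 0.05183628 rad
x = r_b·(cos φ + φ·sin φ) = 106.601823·(0.99865680 + 0.05183628·0.05181307) = 106.744946
y = r_b·(sin φ − φ·cos φ) = 106.601823·(0.05181307 − 0.05183628·0.99865680) = 0.004948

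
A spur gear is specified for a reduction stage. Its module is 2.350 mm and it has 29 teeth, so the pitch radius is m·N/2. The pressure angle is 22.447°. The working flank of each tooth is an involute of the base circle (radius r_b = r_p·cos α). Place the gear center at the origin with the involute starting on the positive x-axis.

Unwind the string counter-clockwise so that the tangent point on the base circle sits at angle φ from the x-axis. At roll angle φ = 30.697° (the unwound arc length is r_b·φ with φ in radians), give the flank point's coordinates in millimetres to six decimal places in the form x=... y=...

x=35.693978 y=1.568550

pitch radius r_p = m·N/2 = 2.350·29/2 = 34.075000
base radius r_b = r_p·cos α = 34.075000·cos 22.447° = 31.493244
roll angle φ = 30.697° = 0.53576372 rad
x = r_b·(cos φ + φ·sin φ) = 31.493244·(0.85987900 + 0.53576372·0.51049790) = 35.693978
y = r_b·(sin φ − φ·cos φ) = 31.493244·(0.51049790 − 0.53576372·0.85987900) = 1.568550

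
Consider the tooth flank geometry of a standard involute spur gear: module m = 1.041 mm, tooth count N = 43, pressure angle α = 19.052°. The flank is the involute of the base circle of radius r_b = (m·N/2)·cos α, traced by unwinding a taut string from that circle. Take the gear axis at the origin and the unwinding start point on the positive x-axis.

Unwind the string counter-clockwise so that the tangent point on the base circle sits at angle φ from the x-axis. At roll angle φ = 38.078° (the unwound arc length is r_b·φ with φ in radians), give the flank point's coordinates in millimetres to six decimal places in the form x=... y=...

pitch radius r_p = m·N/2 = 1.041·43/2 = 22.381500
base radius r_b = r_p·cos α = 22.381500·cos 19.052° = 21.155502
roll angle φ = 38.078° = 0.66458647 rad
x = r_b·(cos φ + φ·sin φ) = 21.155502·(0.78717189 + 0.66458647·0.61673367) = 25.324083
y = r_b·(sin φ − φ·cos φ) = 21.155502·(0.61673367 − 0.66458647·0.78717189) = 1.979941

x=25.324083 y=1.979941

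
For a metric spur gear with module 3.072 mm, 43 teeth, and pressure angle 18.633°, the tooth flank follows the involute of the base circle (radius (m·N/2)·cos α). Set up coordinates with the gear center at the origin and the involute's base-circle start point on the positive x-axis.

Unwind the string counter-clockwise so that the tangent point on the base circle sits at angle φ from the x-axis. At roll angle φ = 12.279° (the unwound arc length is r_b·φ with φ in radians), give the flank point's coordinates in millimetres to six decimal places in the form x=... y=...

pitch radius r_p = m·N/2 = 3.072·43/2 = 66.048000
base radius r_b = r_p·cos α = 66.048000·cos 18.633° = 62.586064
roll angle φ = 12.279° = 0.21430898 rad
x = r_b·(cos φ + φ·sin φ) = 62.586064·(0.97712359 + 0.21430898·0.21267227) = 64.006841
y = r_b·(sin φ − φ·cos φ) = 62.586064·(0.21267227 − 0.21430898·0.97712359) = 0.204400

x=64.006841 y=0.204400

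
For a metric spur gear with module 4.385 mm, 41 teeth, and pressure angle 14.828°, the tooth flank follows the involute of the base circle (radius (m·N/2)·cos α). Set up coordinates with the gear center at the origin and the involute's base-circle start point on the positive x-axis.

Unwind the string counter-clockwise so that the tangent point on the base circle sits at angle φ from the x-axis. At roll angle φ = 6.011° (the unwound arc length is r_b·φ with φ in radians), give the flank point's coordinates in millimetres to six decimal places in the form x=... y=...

pitch radius r_p = m·N/2 = 4.385·41/2 = 89.892500
base radius r_b = r_p·cos α = 89.892500·cos 14.828° = 86.898939
roll angle φ = 6.011° = 0.10491174 rad
x = r_b·(cos φ + φ·sin φ) = 86.898939·(0.99450181 + 0.10491174·0.10471940) = 87.375850
y = r_b·(sin φ − φ·cos φ) = 86.898939·(0.10471940 − 0.10491174·0.99450181) = 0.033411

x=87.375850 y=0.033411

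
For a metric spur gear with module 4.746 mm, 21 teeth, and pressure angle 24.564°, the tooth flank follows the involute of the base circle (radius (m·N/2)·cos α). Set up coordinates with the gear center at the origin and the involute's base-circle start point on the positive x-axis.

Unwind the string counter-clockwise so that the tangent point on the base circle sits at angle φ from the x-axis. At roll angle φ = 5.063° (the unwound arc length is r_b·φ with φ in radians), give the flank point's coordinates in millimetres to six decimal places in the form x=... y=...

pitch radius r_p = m·N/2 = 4.746·21/2 = 49.833000
base radius r_b = r_p·cos α = 49.833000·cos 24.564° = 45.322988
roll angle φ = 5.063° = 0.08836602 rad
x = r_b·(cos φ + φ·sin φ) = 45.322988·(0.99609826 + 0.08836602·0.08825106) = 45.499596
y = r_b·(sin φ − φ·cos φ) = 45.322988·(0.08825106 − 0.08836602·0.99609826) = 0.010416

x=45.499596 y=0.010416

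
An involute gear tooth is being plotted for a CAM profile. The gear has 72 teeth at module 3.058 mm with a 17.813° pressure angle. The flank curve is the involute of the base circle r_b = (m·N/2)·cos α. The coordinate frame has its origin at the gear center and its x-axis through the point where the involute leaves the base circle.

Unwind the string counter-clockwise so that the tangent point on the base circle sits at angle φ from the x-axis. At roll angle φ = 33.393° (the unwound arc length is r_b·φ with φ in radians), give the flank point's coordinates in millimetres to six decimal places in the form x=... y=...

pitch radius r_p = m·N/2 = 3.058·72/2 = 110.088000
base radius r_b = r_p·cos α = 110.088000·cos 17.813° = 104.810382
roll angle φ = 33.393° = 0.58281780 rad
x = r_b·(cos φ + φ·sin φ) = 104.810382·(0.83491511 + 0.58281780·0.55037874) = 121.127853
y = r_b·(sin φ − φ·cos φ) = 104.810382·(0.55037874 − 0.58281780·0.83491511) = 6.684319

x=121.127853 y=6.684319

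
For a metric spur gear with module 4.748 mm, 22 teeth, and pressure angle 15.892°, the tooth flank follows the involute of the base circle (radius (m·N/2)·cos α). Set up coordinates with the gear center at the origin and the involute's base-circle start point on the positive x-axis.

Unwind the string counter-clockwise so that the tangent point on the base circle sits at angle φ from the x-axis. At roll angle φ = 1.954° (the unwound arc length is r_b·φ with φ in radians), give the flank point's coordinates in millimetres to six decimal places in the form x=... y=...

x=50.261025 y=0.000664

pitch radius r_p = m·N/2 = 4.748·22/2 = 52.228000
base radius r_b = r_p·cos α = 52.228000·cos 15.892° = 50.231822
roll angle φ = 1.954° = 0.03410373 rad
x = r_b·(cos φ + φ·sin φ) = 50.231822·(0.99941852 + 0.03410373·0.03409712) = 50.261025
y = r_b·(sin φ − φ·cos φ) = 50.231822·(0.03409712 − 0.03410373·0.99941852) = 0.000664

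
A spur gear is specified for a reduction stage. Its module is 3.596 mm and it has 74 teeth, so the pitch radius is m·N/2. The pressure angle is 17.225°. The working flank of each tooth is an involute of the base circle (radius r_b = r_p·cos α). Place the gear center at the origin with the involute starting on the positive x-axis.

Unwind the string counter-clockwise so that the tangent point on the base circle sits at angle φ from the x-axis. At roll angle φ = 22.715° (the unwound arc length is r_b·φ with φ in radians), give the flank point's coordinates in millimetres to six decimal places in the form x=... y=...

x=136.682679 y=2.598366

pitch radius r_p = m·N/2 = 3.596·74/2 = 133.052000
base radius r_b = r_p·cos α = 133.052000·cos 17.225° = 127.084517
roll angle φ = 22.715° = 0.39645154 rad
x = r_b·(cos φ + φ·sin φ) = 127.084517·(0.92243703 + 0.39645154·0.38614755) = 136.682679
y = r_b·(sin φ − φ·cos φ) = 127.084517·(0.38614755 − 0.39645154·0.92243703) = 2.598366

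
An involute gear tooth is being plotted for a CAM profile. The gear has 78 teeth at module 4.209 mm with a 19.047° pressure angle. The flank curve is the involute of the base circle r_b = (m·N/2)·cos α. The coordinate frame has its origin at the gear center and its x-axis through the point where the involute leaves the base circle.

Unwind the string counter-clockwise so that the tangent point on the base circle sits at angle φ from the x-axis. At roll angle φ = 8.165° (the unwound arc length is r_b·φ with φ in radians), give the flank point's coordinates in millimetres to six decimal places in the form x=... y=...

x=156.731473 y=0.149378

pitch radius r_p = m·N/2 = 4.209·78/2 = 164.151000
base radius r_b = r_p·cos α = 164.151000·cos 19.047° = 155.163928
roll angle φ = 8.165° = 0.14250613 rad
x = r_b·(cos φ + φ·sin φ) = 155.163928·(0.98986317 + 0.14250613·0.14202429) = 156.731473
y = r_b·(sin φ − φ·cos φ) = 155.163928·(0.14202429 − 0.14250613·0.98986317) = 0.149378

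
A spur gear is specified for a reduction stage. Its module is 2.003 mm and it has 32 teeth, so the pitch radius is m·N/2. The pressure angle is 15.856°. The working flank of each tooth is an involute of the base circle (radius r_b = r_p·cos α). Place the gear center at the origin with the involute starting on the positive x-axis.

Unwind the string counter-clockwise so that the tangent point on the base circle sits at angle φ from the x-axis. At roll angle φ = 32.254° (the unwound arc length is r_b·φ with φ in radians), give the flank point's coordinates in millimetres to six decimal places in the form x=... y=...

pitch radius r_p = m·N/2 = 2.003·32/2 = 32.048000
base radius r_b = r_p·cos α = 32.048000·cos 15.856° = 30.828619
roll angle φ = 32.254° = 0.56293850 rad
x = r_b·(cos φ + φ·sin φ) = 30.828619·(0.84569057 + 0.56293850·0.53367356) = 35.333172
y = r_b·(sin φ − φ·cos φ) = 30.828619·(0.53367356 − 0.56293850·0.84569057) = 1.775783

x=35.333172 y=1.775783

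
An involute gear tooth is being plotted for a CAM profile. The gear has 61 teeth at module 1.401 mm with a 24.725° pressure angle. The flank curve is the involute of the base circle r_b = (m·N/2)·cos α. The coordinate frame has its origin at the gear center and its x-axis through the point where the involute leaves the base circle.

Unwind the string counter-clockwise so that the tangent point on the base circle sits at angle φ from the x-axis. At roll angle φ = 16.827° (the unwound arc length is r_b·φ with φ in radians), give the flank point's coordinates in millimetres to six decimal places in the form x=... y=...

x=40.451148 y=0.324908

pitch radius r_p = m·N/2 = 1.401·61/2 = 42.730500
base radius r_b = r_p·cos α = 42.730500·cos 24.725° = 38.813214
roll angle φ = 16.827° = 0.29368655 rad
x = r_b·(cos φ + φ·sin φ) = 38.813214·(0.95718319 + 0.29368655·0.28948289) = 40.451148
y = r_b·(sin φ − φ·cos φ) = 38.813214·(0.28948289 − 0.29368655·0.95718319) = 0.324908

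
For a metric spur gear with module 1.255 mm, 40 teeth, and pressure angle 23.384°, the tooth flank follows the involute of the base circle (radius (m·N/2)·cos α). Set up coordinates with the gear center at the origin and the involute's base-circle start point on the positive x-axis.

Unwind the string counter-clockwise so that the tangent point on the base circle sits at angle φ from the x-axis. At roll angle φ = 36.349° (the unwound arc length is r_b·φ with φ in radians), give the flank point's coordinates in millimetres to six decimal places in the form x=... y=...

pitch radius r_p = m·N/2 = 1.255·40/2 = 25.100000
base radius r_b = r_p·cos α = 25.100000·cos 23.384° = 23.038424
roll angle φ = 36.349° = 0.63440973 rad
x = r_b·(cos φ + φ·sin φ) = 23.038424·(0.80542169 + 0.63440973·0.59270220) = 27.218463
y = r_b·(sin φ − φ·cos φ) = 23.038424·(0.59270220 − 0.63440973·0.80542169) = 1.883042

x=27.218463 y=1.883042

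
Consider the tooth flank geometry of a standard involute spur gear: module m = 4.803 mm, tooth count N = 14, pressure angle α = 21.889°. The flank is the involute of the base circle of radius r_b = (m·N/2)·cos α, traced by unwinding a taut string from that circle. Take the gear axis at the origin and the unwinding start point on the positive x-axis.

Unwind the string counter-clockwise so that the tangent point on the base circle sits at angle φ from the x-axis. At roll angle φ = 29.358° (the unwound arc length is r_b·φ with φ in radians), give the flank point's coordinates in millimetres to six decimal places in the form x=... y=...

x=35.027648 y=1.362575

pitch radius r_p = m·N/2 = 4.803·14/2 = 33.621000
base radius r_b = r_p·cos α = 33.621000·cos 21.889° = 31.197190
roll angle φ = 29.358° = 0.51239376 rad
x = r_b·(cos φ + φ·sin φ) = 31.197190·(0.87157343 + 0.51239376·0.49026499) = 35.027648
y = r_b·(sin φ − φ·cos φ) = 31.197190·(0.49026499 − 0.51239376·0.87157343) = 1.362575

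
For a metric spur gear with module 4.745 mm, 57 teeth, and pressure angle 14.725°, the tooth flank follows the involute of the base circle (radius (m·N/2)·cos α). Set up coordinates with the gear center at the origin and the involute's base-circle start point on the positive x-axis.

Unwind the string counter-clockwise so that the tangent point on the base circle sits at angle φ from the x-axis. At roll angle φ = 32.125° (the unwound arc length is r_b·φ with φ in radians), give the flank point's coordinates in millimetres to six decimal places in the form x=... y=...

pitch radius r_p = m·N/2 = 4.745·57/2 = 135.232500
base radius r_b = r_p·cos α = 135.232500·cos 14.725° = 130.791051
roll angle φ = 32.125° = 0.56068702 rad
x = r_b·(cos φ + φ·sin φ) = 130.791051·(0.84688997 + 0.56068702·0.53176816) = 149.761701
y = r_b·(sin φ − φ·cos φ) = 130.791051·(0.53176816 − 0.56068702·0.84688997) = 7.445665

x=149.761701 y=7.445665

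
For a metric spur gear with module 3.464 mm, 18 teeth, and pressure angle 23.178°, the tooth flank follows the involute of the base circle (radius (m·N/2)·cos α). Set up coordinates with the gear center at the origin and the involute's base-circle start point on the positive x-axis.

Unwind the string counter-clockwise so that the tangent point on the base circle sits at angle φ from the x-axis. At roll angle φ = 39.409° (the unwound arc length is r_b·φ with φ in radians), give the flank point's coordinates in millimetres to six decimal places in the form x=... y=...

x=34.658023 y=2.964022

pitch radius r_p = m·N/2 = 3.464·18/2 = 31.176000
base radius r_b = r_p·cos α = 31.176000·cos 23.178° = 28.659677
roll angle φ = 39.409° = 0.68781680 rad
x = r_b·(cos φ + φ·sin φ) = 28.659677·(0.77263386 + 0.68781680·0.63485189) = 34.658023
y = r_b·(sin φ − φ·cos φ) = 28.659677·(0.63485189 − 0.68781680·0.77263386) = 2.964022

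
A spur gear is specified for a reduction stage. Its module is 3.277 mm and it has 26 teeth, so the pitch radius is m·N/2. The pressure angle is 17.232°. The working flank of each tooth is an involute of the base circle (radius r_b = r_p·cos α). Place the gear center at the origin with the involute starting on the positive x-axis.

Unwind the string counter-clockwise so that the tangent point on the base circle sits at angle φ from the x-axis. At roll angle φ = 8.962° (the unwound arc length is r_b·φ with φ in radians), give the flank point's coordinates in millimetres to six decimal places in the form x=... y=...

pitch radius r_p = m·N/2 = 3.277·26/2 = 42.601000
base radius r_b = r_p·cos α = 42.601000·cos 17.232° = 40.688771
roll angle φ = 8.962° = 0.15641641 rad
x = r_b·(cos φ + φ·sin φ) = 40.688771·(0.98779187 + 0.15641641·0.15577937) = 41.183479
y = r_b·(sin φ − φ·cos φ) = 40.688771·(0.15577937 − 0.15641641·0.98779187) = 0.051777

x=41.183479 y=0.051777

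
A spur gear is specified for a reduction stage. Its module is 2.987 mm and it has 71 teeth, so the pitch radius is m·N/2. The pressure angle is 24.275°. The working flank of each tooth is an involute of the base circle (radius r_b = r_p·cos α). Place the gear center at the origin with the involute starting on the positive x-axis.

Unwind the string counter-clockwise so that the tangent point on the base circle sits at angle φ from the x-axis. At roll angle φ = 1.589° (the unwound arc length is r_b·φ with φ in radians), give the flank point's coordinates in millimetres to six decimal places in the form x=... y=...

x=96.700033 y=0.000687

pitch radius r_p = m·N/2 = 2.987·71/2 = 106.038500
base radius r_b = r_p·cos α = 106.038500·cos 24.275° = 96.662867
roll angle φ = 1.589° = 0.02773328 rad
x = r_b·(cos φ + φ·sin φ) = 96.662867·(0.99961546 + 0.02773328·0.02772973) = 96.700033
y = r_b·(sin φ − φ·cos φ) = 96.662867·(0.02772973 − 0.02773328·0.99961546) = 0.000687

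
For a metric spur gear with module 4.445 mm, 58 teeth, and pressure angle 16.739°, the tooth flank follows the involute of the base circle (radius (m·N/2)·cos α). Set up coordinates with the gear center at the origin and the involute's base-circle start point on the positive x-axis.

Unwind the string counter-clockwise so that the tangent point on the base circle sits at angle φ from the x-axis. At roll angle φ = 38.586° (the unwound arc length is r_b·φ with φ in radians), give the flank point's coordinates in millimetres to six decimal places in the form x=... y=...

pitch radius r_p = m·N/2 = 4.445·58/2 = 128.905000
base radius r_b = r_p·cos α = 128.905000·cos 16.739° = 123.442866
roll angle φ = 38.586° = 0.67345275 rad
x = r_b·(cos φ + φ·sin φ) = 123.442866·(0.78167289 + 0.67345275·0.62368862) = 148.341009
y = r_b·(sin φ − φ·cos φ) = 123.442866·(0.62368862 − 0.67345275·0.78167289) = 12.007147

x=148.341009 y=12.007147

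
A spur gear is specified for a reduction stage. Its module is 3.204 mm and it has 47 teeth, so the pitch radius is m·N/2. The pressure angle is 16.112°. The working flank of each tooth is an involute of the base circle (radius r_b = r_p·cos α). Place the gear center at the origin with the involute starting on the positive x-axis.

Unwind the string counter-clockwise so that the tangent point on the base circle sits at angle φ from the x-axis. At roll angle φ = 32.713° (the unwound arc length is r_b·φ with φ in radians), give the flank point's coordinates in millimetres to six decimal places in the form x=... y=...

pitch radius r_p = m·N/2 = 3.204·47/2 = 75.294000
base radius r_b = r_p·cos α = 75.294000·cos 16.112° = 72.336531
roll angle φ = 32.713° = 0.57094956 rad
x = r_b·(cos φ + φ·sin φ) = 72.336531·(0.84138818 + 0.57094956·0.54043124) = 83.183188
y = r_b·(sin φ − φ·cos φ) = 72.336531·(0.54043124 − 0.57094956·0.84138818) = 4.343160

x=83.183188 y=4.343160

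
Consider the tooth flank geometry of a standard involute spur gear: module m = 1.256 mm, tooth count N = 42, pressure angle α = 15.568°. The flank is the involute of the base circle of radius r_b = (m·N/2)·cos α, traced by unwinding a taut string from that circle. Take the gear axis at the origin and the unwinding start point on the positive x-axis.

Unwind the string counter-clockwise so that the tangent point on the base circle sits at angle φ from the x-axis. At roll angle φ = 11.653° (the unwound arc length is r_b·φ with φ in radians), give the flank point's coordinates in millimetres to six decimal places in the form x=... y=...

x=25.928416 y=0.070958

pitch radius r_p = m·N/2 = 1.256·42/2 = 26.376000
base radius r_b = r_p·cos α = 26.376000·cos 15.568° = 25.408333
roll angle φ = 11.653° = 0.20338322 rad
x = r_b·(cos φ + φ·sin φ) = 25.408333·(0.97938883 + 0.20338322·0.20198397) = 25.928416
y = r_b·(sin φ − φ·cos φ) = 25.408333·(0.20198397 − 0.20338322·0.97938883) = 0.070958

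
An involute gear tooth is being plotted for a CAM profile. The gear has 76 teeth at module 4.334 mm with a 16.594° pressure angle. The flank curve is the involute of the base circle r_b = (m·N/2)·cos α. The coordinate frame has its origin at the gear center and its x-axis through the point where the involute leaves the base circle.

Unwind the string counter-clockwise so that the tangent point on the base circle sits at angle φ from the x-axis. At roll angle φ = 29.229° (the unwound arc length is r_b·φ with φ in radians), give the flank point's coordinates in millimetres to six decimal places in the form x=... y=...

pitch radius r_p = m·N/2 = 4.334·76/2 = 164.692000
base radius r_b = r_p·cos α = 164.692000·cos 16.594° = 157.832988
roll angle φ = 29.229° = 0.51014229 rad
x = r_b·(cos φ + φ·sin φ) = 157.832988·(0.87267504 + 0.51014229·0.48830142) = 177.053611
y = r_b·(sin φ − φ·cos φ) = 157.832988·(0.48830142 − 0.51014229·0.87267504) = 6.804651

x=177.053611 y=6.804651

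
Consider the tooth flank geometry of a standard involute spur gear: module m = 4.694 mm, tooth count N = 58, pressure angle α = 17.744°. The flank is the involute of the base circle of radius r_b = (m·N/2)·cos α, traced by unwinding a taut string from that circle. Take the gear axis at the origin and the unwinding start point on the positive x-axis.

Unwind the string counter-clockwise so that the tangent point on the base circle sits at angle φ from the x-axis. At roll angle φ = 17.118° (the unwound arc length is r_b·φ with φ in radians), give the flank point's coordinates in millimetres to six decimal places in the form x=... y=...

x=135.308031 y=1.142251

pitch radius r_p = m·N/2 = 4.694·58/2 = 136.126000
base radius r_b = r_p·cos α = 136.126000·cos 17.744° = 129.650176
roll angle φ = 17.118° = 0.29876546 rad
x = r_b·(cos φ + φ·sin φ) = 129.650176·(0.95570059 + 0.29876546·0.29434058) = 135.308031
y = r_b·(sin φ − φ·cos φ) = 129.650176·(0.29434058 − 0.29876546·0.95570059) = 1.142251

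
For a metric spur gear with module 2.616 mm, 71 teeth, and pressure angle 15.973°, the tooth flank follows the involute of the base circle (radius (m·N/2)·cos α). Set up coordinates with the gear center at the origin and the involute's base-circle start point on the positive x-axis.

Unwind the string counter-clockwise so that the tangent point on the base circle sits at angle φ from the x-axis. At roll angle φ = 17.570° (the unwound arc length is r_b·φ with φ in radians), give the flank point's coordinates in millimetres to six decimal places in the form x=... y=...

pitch radius r_p = m·N/2 = 2.616·71/2 = 92.868000
base radius r_b = r_p·cos α = 92.868000·cos 15.973° = 89.282504
roll angle φ = 17.570° = 0.30665435 rad
x = r_b·(cos φ + φ·sin φ) = 89.282504·(0.95334886 + 0.30665435·0.30187076) = 93.382253
y = r_b·(sin φ − φ·cos φ) = 89.282504·(0.30187076 − 0.30665435·0.95334886) = 0.850165

x=93.382253 y=0.850165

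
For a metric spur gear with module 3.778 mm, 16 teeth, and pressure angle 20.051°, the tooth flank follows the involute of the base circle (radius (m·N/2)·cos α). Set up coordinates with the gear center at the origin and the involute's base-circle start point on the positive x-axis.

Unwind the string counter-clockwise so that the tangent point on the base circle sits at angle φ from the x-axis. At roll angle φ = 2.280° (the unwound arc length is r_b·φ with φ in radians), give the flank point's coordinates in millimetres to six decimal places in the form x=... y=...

x=28.414528 y=0.000596

pitch radius r_p = m·N/2 = 3.778·16/2 = 30.224000
base radius r_b = r_p·cos α = 30.224000·cos 20.051° = 28.392057
roll angle φ = 2.280° = 0.03979351 rad
x = r_b·(cos φ + φ·sin φ) = 28.392057·(0.99920834 + 0.03979351·0.03978301) = 28.414528
y = r_b·(sin φ − φ·cos φ) = 28.392057·(0.03978301 − 0.03979351·0.99920834) = 0.000596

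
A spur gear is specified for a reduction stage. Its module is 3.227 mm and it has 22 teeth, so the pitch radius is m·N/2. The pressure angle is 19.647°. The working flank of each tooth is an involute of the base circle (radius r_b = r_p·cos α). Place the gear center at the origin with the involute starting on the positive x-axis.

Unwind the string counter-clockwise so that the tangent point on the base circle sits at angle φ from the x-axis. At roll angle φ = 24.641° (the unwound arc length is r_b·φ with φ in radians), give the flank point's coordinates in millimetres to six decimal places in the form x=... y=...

x=36.380544 y=0.870110

pitch radius r_p = m·N/2 = 3.227·22/2 = 35.497000
base radius r_b = r_p·cos α = 35.497000·cos 19.647° = 33.430434
roll angle φ = 24.641° = 0.43006658 rad
x = r_b·(cos φ + φ·sin φ) = 33.430434·(0.90893799 + 0.43006658·0.41693132) = 36.380544
y = r_b·(sin φ − φ·cos φ) = 33.430434·(0.41693132 − 0.43006658·0.90893799) = 0.870110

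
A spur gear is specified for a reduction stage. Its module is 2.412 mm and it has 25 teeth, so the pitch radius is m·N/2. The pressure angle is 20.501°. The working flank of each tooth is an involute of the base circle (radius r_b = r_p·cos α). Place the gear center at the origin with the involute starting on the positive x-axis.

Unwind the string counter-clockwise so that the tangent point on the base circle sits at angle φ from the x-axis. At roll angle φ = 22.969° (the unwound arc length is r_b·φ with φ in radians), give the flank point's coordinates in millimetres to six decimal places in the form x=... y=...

x=30.419364 y=0.596779

pitch radius r_p = m·N/2 = 2.412·25/2 = 30.150000
base radius r_b = r_p·cos α = 30.150000·cos 20.501° = 28.240482
roll angle φ = 22.969° = 0.40088468 rad
x = r_b·(cos φ + φ·sin φ) = 28.240482·(0.92071612 + 0.40088468·0.39023303) = 30.419364
y = r_b·(sin φ − φ·cos φ) = 28.240482·(0.39023303 − 0.40088468·0.92071612) = 0.596779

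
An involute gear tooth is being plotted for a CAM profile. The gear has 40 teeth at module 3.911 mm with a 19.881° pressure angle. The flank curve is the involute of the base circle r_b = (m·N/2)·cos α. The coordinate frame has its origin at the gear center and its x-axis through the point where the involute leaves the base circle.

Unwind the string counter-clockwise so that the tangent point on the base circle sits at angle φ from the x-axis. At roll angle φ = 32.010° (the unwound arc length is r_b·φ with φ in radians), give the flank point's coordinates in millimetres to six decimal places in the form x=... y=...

x=84.157417 y=4.143644

pitch radius r_p = m·N/2 = 3.911·40/2 = 78.220000
base radius r_b = r_p·cos α = 78.220000·cos 19.881° = 73.558162
roll angle φ = 32.010° = 0.55867989 rad
x = r_b·(cos φ + φ·sin φ) = 73.558162·(0.84795559 + 0.55867989·0.53006727) = 84.157417
y = r_b·(sin φ − φ·cos φ) = 73.558162·(0.53006727 − 0.55867989·0.84795559) = 4.143644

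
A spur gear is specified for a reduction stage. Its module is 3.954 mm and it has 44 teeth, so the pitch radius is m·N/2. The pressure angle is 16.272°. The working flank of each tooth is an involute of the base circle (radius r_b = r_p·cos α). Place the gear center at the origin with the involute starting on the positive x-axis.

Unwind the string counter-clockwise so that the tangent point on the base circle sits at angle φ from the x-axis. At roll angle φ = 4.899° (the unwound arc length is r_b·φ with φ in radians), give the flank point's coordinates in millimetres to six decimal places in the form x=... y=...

pitch radius r_p = m·N/2 = 3.954·44/2 = 86.988000
base radius r_b = r_p·cos α = 86.988000·cos 16.272° = 83.503464
roll angle φ = 4.899° = 0.08550368 rad
x = r_b·(cos φ + φ·sin φ) = 83.503464·(0.99634679 + 0.08550368·0.08539953) = 83.808148
y = r_b·(sin φ − φ·cos φ) = 83.503464·(0.08539953 − 0.08550368·0.99634679) = 0.017387

x=83.808148 y=0.017387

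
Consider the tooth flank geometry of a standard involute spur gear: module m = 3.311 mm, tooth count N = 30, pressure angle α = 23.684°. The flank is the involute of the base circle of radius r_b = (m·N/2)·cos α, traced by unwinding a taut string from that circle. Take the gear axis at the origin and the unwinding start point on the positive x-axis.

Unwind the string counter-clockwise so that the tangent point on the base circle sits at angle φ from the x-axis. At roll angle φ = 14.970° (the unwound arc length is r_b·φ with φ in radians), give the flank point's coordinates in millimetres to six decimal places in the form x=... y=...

x=47.007976 y=0.268564

pitch radius r_p = m·N/2 = 3.311·30/2 = 49.665000
base radius r_b = r_p·cos α = 49.665000·cos 23.684° = 45.481956
roll angle φ = 14.970° = 0.26127579 rad
x = r_b·(cos φ + φ·sin φ) = 45.481956·(0.96606121 + 0.26127579·0.25831325) = 47.007976
y = r_b·(sin φ − φ·cos φ) = 45.481956·(0.25831325 − 0.26127579·0.96606121) = 0.268564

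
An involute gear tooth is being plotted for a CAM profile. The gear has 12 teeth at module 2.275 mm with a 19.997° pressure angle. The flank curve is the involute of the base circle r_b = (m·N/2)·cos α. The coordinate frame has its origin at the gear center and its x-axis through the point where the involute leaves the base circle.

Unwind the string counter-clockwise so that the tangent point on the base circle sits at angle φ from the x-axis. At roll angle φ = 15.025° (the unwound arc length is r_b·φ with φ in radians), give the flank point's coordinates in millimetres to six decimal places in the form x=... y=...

pitch radius r_p = m·N/2 = 2.275·12/2 = 13.650000
base radius r_b = r_p·cos α = 13.650000·cos 19.997° = 12.827049
roll angle φ = 15.025° = 0.26223572 rad
x = r_b·(cos φ + φ·sin φ) = 12.827049·(0.96581280 + 0.26223572·0.25924049) = 13.260538
y = r_b·(sin φ − φ·cos φ) = 12.827049·(0.25924049 − 0.26223572·0.96581280) = 0.076576

x=13.260538 y=0.076576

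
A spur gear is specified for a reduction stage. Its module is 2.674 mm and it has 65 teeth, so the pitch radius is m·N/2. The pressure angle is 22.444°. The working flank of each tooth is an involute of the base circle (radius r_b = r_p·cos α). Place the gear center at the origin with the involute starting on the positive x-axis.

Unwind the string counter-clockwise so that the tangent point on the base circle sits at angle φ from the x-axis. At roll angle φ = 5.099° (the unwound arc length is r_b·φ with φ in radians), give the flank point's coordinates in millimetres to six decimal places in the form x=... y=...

pitch radius r_p = m·N/2 = 2.674·65/2 = 86.905000
base radius r_b = r_p·cos α = 86.905000·cos 22.444° = 80.322217
roll angle φ = 5.099° = 0.08899434 rad
x = r_b·(cos φ + φ·sin φ) = 80.322217·(0.99604262 + 0.08899434·0.08887691) = 80.639664
y = r_b·(sin φ − φ·cos φ) = 80.322217·(0.08887691 − 0.08899434·0.99604262) = 0.018856

x=80.639664 y=0.018856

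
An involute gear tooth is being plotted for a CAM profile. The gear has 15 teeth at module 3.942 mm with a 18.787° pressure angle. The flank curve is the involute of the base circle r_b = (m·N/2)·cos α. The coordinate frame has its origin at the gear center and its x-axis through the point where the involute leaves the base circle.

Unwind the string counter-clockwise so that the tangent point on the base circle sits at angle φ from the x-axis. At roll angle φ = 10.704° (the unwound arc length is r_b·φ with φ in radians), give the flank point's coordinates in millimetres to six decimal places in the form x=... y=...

x=28.474040 y=0.060622

pitch radius r_p = m·N/2 = 3.942·15/2 = 29.565000
base radius r_b = r_p·cos α = 29.565000·cos 18.787° = 27.989846
roll angle φ = 10.704° = 0.18682004 rad
x = r_b·(cos φ + φ·sin φ) = 27.989846·(0.98259983 + 0.18682004·0.18573521) = 28.474040
y = r_b·(sin φ − φ·cos φ) = 27.989846·(0.18573521 − 0.18682004·0.98259983) = 0.060622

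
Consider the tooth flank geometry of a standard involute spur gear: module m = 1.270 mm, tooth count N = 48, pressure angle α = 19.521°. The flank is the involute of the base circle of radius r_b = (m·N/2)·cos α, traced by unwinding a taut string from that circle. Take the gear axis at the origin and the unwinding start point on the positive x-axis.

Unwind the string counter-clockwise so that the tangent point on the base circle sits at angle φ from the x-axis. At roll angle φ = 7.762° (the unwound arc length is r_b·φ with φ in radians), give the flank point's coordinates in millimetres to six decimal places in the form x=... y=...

x=28.990393 y=0.023765

pitch radius r_p = m·N/2 = 1.270·48/2 = 30.480000
base radius r_b = r_p·cos α = 30.480000·cos 19.521° = 28.727982
roll angle φ = 7.762° = 0.13547246 rad
x = r_b·(cos φ + φ·sin φ) = 28.727982·(0.99083763 + 0.13547246·0.13505845) = 28.990393
y = r_b·(sin φ − φ·cos φ) = 28.727982·(0.13505845 − 0.13547246·0.99083763) = 0.023765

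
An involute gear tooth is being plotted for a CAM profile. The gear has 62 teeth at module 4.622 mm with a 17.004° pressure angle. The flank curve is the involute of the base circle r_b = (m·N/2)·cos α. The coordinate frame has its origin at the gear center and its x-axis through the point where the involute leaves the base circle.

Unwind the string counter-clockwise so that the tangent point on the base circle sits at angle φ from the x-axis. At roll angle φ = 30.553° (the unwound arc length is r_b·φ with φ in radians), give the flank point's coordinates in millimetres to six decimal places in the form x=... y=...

pitch radius r_p = m·N/2 = 4.622·62/2 = 143.282000
base radius r_b = r_p·cos α = 143.282000·cos 17.004° = 137.018333
roll angle φ = 30.553° = 0.53325045 rad
x = r_b·(cos φ + φ·sin φ) = 137.018333·(0.86115931 + 0.53325045·0.50833517) = 155.136167
y = r_b·(sin φ − φ·cos φ) = 137.018333·(0.50833517 − 0.53325045·0.86115931) = 6.730558

x=155.136167 y=6.730558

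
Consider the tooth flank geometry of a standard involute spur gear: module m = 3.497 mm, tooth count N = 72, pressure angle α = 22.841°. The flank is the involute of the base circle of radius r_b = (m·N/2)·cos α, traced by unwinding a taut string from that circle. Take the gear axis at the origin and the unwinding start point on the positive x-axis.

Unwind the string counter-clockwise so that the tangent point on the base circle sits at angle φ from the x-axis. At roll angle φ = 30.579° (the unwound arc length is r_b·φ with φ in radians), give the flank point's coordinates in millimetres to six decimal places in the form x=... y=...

pitch radius r_p = m·N/2 = 3.497·72/2 = 125.892000
base radius r_b = r_p·cos α = 125.892000·cos 22.841° = 116.020256
roll angle φ = 30.579° = 0.53370423 rad
x = r_b·(cos φ + φ·sin φ) = 116.020256·(0.86092854 + 0.53370423·0.50872590) = 131.385713
y = r_b·(sin φ − φ·cos φ) = 116.020256·(0.50872590 − 0.53370423·0.86092854) = 5.713382

x=131.385713 y=5.713382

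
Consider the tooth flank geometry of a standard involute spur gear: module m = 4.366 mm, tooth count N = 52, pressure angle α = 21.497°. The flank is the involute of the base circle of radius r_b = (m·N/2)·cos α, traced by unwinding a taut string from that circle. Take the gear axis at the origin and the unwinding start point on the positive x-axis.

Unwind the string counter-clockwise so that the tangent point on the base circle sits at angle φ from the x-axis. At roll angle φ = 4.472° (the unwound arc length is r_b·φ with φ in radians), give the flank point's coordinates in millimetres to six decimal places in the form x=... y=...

x=105.940685 y=0.016730

pitch radius r_p = m·N/2 = 4.366·52/2 = 113.516000
base radius r_b = r_p·cos α = 113.516000·cos 21.497° = 105.619459
roll angle φ = 4.472° = 0.07805112 rad
x = r_b·(cos φ + φ·sin φ) = 105.619459·(0.99695556 + 0.07805112·0.07797190) = 105.940685
y = r_b·(sin φ − φ·cos φ) = 105.619459·(0.07797190 − 0.07805112·0.99695556) = 0.016730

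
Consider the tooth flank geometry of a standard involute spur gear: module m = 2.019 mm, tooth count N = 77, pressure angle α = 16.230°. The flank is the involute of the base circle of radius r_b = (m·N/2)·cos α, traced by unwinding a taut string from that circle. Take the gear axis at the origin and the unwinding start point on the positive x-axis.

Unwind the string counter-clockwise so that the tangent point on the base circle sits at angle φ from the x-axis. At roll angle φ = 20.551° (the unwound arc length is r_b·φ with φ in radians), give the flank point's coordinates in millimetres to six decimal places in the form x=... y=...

pitch radius r_p = m·N/2 = 2.019·77/2 = 77.731500
base radius r_b = r_p·cos α = 77.731500·cos 16.230° = 74.633703
roll angle φ = 20.551° = 0.35868261 rad
x = r_b·(cos φ + φ·sin φ) = 74.633703·(0.93636009 + 0.35868261·0.35104099) = 79.281323
y = r_b·(sin φ − φ·cos φ) = 74.633703·(0.35104099 − 0.35868261·0.93636009) = 1.133306

x=79.281323 y=1.133306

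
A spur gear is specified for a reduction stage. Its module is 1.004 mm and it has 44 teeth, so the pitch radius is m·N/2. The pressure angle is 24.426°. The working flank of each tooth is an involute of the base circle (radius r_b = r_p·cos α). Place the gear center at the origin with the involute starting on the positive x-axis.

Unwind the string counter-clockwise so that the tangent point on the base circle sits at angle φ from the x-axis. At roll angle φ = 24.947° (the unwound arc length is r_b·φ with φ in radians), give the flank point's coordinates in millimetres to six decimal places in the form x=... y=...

x=21.927956 y=0.542931

pitch radius r_p = m·N/2 = 1.004·44/2 = 22.088000
base radius r_b = r_p·cos α = 22.088000·cos 24.426° = 20.111038
roll angle φ = 24.947° = 0.43540729 rad
x = r_b·(cos φ + φ·sin φ) = 20.111038·(0.90669833 + 0.43540729·0.42177972) = 21.927956
y = r_b·(sin φ − φ·cos φ) = 20.111038·(0.42177972 − 0.43540729·0.90669833) = 0.542931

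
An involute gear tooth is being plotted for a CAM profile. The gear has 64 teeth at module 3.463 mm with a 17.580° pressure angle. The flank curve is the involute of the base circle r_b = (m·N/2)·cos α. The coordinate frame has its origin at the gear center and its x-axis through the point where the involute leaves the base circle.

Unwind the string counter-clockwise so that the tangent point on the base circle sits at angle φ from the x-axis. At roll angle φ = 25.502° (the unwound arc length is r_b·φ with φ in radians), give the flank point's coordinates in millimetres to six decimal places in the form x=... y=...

pitch radius r_p = m·N/2 = 3.463·64/2 = 110.816000
base radius r_b = r_p·cos α = 110.816000·cos 17.580° = 105.640467
roll angle φ = 25.502° = 0.44509387 rad
x = r_b·(cos φ + φ·sin φ) = 105.640467·(0.90257026 + 0.44509387·0.43054260) = 115.592024
y = r_b·(sin φ − φ·cos φ) = 105.640467·(0.43054260 − 0.44509387·0.90257026) = 3.043937

x=115.592024 y=3.043937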